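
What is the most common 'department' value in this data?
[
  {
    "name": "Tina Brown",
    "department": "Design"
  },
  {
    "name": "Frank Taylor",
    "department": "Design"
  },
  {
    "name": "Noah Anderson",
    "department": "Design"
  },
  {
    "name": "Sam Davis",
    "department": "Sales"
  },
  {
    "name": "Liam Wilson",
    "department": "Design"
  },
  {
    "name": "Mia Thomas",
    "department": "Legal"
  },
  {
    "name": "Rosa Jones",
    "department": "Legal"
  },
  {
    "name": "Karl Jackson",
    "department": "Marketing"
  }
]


Counting 'department' values across 8 records:

  Design: 4 ####
  Legal: 2 ##
  Sales: 1 #
  Marketing: 1 #

Most common: Design (4 times)

Design (4 times)


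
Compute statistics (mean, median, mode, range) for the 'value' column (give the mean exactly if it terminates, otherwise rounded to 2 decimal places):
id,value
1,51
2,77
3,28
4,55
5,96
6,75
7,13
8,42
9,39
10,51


Data: [51, 77, 28, 55, 96, 75, 13, 42, 39, 51]
Count: 10
Sum: 527
Mean: 527/10 = 52.7
Sorted: [13, 28, 39, 42, 51, 51, 55, 75, 77, 96]
Median: 51.0
Mode: 51 (2 times)
Range: 96 - 13 = 83
Min: 13, Max: 96

mean=52.7, median=51.0, mode=51, range=83


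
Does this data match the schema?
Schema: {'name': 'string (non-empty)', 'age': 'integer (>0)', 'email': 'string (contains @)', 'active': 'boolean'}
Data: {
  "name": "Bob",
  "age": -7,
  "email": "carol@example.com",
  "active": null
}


Validating each field against schema:
  name: OK (non-empty string)
  age: FAIL (-7 is not > 0)
  email: OK (string with @)
  active: FAIL (null is not a boolean)

Result: INVALID (2 errors: age, active)

INVALID (2 errors: age, active)


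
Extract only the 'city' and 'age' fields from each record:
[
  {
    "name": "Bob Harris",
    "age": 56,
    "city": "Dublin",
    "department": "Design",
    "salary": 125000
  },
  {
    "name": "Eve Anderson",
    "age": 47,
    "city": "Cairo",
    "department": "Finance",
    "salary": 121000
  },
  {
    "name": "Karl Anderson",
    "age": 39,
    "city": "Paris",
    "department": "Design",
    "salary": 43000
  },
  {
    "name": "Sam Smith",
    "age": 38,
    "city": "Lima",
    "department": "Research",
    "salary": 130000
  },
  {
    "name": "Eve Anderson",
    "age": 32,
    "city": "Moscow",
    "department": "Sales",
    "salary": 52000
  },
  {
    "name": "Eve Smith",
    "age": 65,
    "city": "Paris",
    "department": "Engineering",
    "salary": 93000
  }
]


Original: 6 records with fields: name, age, city, department, salary
Keep: ['city', 'age']
Drop: ['name', 'department', 'salary']
Result: 6 records, 2 fields each

[
  {
    "city": "Dublin",
    "age": 56
  },
  {
    "city": "Cairo",
    "age": 47
  },
  {
    "city": "Paris",
    "age": 39
  },
  {
    "city": "Lima",
    "age": 38
  },
  {
    "city": "Moscow",
    "age": 32
  },
  {
    "city": "Paris",
    "age": 65
  }
]


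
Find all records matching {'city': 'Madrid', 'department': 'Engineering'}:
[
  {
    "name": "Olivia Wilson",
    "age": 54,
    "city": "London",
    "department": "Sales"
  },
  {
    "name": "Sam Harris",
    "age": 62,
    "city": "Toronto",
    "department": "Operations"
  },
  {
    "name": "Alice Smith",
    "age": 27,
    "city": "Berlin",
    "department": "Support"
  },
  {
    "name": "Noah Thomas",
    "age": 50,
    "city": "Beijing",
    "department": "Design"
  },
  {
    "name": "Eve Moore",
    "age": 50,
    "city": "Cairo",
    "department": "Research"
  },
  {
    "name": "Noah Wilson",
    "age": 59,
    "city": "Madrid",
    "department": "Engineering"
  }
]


Search criteria: {'city': 'Madrid', 'department': 'Engineering'}

Checking 6 records:
  Olivia Wilson: {city: London, department: Sales}
  Sam Harris: {city: Toronto, department: Operations}
  Alice Smith: {city: Berlin, department: Support}
  Noah Thomas: {city: Beijing, department: Design}
  Eve Moore: {city: Cairo, department: Research}
  Noah Wilson: {city: Madrid, department: Engineering} <-- MATCH

Matches: ["Noah Wilson"]

["Noah Wilson"]


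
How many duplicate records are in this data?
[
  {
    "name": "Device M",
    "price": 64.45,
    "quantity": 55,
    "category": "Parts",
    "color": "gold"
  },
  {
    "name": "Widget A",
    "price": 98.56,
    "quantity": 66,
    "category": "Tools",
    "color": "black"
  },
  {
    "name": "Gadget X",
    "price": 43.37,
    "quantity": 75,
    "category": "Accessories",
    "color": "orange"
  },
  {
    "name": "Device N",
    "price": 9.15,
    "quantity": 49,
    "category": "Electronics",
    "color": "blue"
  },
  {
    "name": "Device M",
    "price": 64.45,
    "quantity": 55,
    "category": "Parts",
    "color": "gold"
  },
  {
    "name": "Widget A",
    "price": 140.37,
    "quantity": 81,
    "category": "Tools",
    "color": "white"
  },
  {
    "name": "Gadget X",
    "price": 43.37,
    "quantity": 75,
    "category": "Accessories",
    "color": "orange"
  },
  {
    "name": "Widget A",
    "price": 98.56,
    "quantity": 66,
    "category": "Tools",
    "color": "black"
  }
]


Checking 8 records for duplicates:

  Row 1: Device M ($64.45, qty 55)
  Row 2: Widget A ($98.56, qty 66)
  Row 3: Gadget X ($43.37, qty 75)
  Row 4: Device N ($9.15, qty 49)
  Row 5: Device M ($64.45, qty 55) <-- DUPLICATE
  Row 6: Widget A ($140.37, qty 81)
  Row 7: Gadget X ($43.37, qty 75) <-- DUPLICATE
  Row 8: Widget A ($98.56, qty 66) <-- DUPLICATE

Duplicates found: 3
Unique records: 5

3 duplicates, 5 unique


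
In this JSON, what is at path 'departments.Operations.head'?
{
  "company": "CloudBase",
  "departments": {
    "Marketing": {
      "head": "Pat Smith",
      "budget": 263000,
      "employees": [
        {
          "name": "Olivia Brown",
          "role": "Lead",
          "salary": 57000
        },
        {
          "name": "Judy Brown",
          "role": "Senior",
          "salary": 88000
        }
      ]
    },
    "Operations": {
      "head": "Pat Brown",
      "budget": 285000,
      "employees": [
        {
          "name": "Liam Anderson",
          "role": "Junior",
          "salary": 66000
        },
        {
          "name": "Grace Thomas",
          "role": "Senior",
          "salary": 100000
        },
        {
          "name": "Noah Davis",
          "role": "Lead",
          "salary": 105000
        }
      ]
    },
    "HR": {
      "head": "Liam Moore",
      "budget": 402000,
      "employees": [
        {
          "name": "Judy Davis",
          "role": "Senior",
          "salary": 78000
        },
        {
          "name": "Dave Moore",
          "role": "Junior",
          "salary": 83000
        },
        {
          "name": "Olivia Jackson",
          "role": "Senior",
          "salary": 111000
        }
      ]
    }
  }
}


Path: departments.Operations.head

Navigate:
  -> departments
  -> Operations
  -> head = 'Pat Brown'

Pat Brown


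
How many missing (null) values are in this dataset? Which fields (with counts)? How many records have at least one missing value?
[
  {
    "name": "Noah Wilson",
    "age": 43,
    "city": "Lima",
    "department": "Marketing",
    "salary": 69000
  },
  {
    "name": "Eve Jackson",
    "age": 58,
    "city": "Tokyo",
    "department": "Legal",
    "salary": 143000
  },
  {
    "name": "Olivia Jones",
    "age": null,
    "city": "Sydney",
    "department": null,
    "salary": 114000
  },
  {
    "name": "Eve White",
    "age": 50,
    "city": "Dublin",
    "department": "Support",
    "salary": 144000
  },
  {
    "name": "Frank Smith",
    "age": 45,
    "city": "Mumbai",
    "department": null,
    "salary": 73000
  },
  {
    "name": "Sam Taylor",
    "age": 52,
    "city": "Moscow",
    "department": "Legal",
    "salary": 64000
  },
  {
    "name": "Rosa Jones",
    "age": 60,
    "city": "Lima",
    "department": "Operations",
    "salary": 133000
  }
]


Checking for missing (null) values in 7 records:

  Noah Wilson: complete
  Eve Jackson: complete
  Olivia Jones: age, department
  Eve White: complete
  Frank Smith: department
  Sam Taylor: complete
  Rosa Jones: complete

Per field:
  name: 0 missing
  age: 1 missing
  city: 0 missing
  department: 2 missing
  salary: 0 missing

Total missing values: 3
Records with any missing: 2

3 missing values (age: 1, department: 2); 2 incomplete records


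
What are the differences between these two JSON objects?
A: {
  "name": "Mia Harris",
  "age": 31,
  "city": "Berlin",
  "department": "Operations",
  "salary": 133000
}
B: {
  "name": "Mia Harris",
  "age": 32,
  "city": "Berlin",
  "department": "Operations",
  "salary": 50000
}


Comparing each field (in key order):
  name: same
  age: DIFFERENT
  city: same
  department: same
  salary: DIFFERENT
Differences:
  age: 31 -> 32
  salary: 133000 -> 50000

2 field(s) changed

2 changes: age, salary


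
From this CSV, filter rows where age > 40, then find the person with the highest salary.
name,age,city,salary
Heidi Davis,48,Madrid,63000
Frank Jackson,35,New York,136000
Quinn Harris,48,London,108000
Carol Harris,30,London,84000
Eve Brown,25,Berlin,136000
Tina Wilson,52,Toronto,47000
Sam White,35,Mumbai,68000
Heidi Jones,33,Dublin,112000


Filter: age > 40
Sort by: salary (descending)

Filtered records (3):
  Quinn Harris, age 48, salary $108000
  Heidi Davis, age 48, salary $63000
  Tina Wilson, age 52, salary $47000

Highest salary: Quinn Harris ($108000)

Quinn Harris


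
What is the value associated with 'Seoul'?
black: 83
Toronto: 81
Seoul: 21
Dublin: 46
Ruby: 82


Looking up key 'Seoul'
Value: 21

21


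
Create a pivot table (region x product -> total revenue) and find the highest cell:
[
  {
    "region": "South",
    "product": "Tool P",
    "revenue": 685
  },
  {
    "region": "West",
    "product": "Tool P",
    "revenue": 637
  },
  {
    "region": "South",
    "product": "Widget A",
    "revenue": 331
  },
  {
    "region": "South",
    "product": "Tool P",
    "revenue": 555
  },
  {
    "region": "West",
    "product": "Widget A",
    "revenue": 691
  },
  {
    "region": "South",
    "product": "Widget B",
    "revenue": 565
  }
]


Pivot: region (rows) x product (columns) -> total revenue

     Tool P        Widget A      Widget B    
South         1240           331           565  
West           637           691             0  

Highest: South / Tool P = $1240

South / Tool P = $1240


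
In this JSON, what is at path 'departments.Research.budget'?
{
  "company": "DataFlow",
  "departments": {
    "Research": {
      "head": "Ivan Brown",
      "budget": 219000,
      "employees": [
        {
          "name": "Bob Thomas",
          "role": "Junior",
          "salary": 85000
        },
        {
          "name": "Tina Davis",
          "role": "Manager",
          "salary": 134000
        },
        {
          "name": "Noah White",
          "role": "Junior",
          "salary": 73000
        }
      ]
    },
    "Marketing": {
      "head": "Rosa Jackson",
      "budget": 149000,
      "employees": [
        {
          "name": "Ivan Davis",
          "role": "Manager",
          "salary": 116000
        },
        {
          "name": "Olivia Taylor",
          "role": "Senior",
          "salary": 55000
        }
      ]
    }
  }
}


Path: departments.Research.budget

Navigate:
  -> departments
  -> Research
  -> budget = 219000

219000


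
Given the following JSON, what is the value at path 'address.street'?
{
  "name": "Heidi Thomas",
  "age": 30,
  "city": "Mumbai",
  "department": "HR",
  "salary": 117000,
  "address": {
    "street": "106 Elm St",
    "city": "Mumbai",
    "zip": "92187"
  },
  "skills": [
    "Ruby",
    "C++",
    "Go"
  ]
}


Query: address.street
Path: address -> street
Value: 106 Elm St

106 Elm St


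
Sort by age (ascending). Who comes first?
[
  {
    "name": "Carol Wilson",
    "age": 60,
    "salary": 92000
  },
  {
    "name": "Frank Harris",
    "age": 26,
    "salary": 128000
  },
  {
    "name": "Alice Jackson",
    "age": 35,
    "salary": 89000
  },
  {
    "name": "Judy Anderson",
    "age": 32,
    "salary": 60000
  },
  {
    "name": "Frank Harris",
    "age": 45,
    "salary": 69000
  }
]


Sort by: age (ascending)

Sorted order:
  1. Frank Harris (age = 26)
  2. Judy Anderson (age = 32)
  3. Alice Jackson (age = 35)
  4. Frank Harris (age = 45)
  5. Carol Wilson (age = 60)

First: Frank Harris

Frank Harris


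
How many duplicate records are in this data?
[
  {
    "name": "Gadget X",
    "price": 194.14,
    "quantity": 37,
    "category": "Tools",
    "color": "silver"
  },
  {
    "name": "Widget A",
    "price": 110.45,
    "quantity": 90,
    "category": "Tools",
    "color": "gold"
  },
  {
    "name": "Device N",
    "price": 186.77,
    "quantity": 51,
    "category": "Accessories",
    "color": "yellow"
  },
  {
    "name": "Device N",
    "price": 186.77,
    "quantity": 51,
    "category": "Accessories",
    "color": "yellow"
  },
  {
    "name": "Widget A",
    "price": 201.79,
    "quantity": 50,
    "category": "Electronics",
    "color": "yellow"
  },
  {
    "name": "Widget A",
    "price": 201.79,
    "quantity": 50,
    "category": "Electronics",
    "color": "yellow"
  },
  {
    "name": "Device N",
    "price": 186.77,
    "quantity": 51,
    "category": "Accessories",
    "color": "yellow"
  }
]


Checking 7 records for duplicates:

  Row 1: Gadget X ($194.14, qty 37)
  Row 2: Widget A ($110.45, qty 90)
  Row 3: Device N ($186.77, qty 51)
  Row 4: Device N ($186.77, qty 51) <-- DUPLICATE
  Row 5: Widget A ($201.79, qty 50)
  Row 6: Widget A ($201.79, qty 50) <-- DUPLICATE
  Row 7: Device N ($186.77, qty 51) <-- DUPLICATE

Duplicates found: 3
Unique records: 4

3 duplicates, 4 unique


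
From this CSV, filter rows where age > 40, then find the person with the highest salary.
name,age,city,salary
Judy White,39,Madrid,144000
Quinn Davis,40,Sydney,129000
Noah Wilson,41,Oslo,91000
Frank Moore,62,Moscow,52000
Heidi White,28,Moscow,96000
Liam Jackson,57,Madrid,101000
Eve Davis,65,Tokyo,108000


Filter: age > 40
Sort by: salary (descending)

Filtered records (4):
  Eve Davis, age 65, salary $108000
  Liam Jackson, age 57, salary $101000
  Noah Wilson, age 41, salary $91000
  Frank Moore, age 62, salary $52000

Highest salary: Eve Davis ($108000)

Eve Davis


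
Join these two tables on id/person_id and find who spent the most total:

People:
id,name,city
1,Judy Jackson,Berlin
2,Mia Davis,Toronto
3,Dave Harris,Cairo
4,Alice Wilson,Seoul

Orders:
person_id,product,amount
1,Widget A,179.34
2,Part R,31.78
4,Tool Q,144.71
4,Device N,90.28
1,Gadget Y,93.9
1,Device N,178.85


Join on: people.id = orders.person_id

Joined rows:
  Judy Jackson (Berlin) bought Widget A for $179.34
  Mia Davis (Toronto) bought Part R for $31.78
  Alice Wilson (Seoul) bought Tool Q for $144.71
  Alice Wilson (Seoul) bought Device N for $90.28
  Judy Jackson (Berlin) bought Gadget Y for $93.9
  Judy Jackson (Berlin) bought Device N for $178.85

Total per person:
  Judy Jackson: $452.09
  Alice Wilson: $234.99
  Mia Davis: $31.78

Top spender: Judy Jackson ($452.09)

Judy Jackson ($452.09)


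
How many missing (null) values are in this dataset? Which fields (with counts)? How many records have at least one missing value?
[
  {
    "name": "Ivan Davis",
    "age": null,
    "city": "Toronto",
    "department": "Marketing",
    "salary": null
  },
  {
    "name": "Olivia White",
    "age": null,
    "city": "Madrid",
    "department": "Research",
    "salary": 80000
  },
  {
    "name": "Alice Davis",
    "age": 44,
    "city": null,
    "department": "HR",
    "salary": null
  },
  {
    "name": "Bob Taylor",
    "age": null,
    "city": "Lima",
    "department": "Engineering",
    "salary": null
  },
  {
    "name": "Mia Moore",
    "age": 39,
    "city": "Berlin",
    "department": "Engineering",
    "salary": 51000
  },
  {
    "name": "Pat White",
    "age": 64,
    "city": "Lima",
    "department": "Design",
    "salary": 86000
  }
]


Checking for missing (null) values in 6 records:

  Ivan Davis: age, salary
  Olivia White: age
  Alice Davis: city, salary
  Bob Taylor: age, salary
  Mia Moore: complete
  Pat White: complete

Per field:
  name: 0 missing
  age: 3 missing
  city: 1 missing
  department: 0 missing
  salary: 3 missing

Total missing values: 7
Records with any missing: 4

7 missing values (age: 3, city: 1, salary: 3); 4 incomplete records


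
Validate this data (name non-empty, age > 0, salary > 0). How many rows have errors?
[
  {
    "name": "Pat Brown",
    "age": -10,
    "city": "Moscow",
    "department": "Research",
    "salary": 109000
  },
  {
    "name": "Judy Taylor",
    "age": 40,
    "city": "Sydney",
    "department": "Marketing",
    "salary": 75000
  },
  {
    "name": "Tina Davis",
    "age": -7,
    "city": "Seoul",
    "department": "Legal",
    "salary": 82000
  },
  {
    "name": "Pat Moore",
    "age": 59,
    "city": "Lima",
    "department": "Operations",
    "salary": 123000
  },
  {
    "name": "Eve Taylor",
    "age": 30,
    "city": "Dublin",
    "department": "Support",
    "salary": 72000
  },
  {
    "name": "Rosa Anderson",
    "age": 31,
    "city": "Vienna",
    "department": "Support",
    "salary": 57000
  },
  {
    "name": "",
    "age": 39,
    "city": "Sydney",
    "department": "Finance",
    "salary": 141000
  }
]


Validating 7 records:
Rules: name non-empty, age > 0, salary > 0

  Row 1 (Pat Brown): negative age: -10
  Row 2 (Judy Taylor): OK
  Row 3 (Tina Davis): negative age: -7
  Row 4 (Pat Moore): OK
  Row 5 (Eve Taylor): OK
  Row 6 (Rosa Anderson): OK
  Row 7 (???): empty name

Total errors: 3

3 errors


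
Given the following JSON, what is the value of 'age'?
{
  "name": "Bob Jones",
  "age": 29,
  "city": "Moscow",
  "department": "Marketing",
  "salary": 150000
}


Looking up field 'age'
Value: 29

29


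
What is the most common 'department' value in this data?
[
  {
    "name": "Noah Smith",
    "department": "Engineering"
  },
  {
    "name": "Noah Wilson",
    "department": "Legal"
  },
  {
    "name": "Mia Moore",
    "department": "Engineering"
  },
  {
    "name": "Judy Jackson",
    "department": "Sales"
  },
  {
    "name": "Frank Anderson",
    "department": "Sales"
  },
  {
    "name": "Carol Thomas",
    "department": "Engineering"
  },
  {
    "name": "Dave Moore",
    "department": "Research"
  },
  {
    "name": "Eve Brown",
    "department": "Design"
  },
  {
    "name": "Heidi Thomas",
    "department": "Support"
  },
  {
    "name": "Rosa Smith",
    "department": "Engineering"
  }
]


Counting 'department' values across 10 records:

  Engineering: 4 ####
  Sales: 2 ##
  Legal: 1 #
  Research: 1 #
  Design: 1 #
  Support: 1 #

Most common: Engineering (4 times)

Engineering (4 times)


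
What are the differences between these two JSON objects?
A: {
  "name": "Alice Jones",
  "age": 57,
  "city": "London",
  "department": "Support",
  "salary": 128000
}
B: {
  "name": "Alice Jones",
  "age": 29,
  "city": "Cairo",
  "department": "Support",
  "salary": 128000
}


Comparing each field (in key order):
  name: same
  age: DIFFERENT
  city: DIFFERENT
  department: same
  salary: same
Differences:
  age: 57 -> 29
  city: London -> Cairo

2 field(s) changed

2 changes: age, city


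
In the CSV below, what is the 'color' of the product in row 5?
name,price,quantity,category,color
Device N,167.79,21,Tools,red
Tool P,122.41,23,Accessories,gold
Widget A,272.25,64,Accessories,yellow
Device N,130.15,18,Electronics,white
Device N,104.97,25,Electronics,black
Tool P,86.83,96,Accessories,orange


Query: Row 5 ('Device N'), column 'color'
Value: black

black


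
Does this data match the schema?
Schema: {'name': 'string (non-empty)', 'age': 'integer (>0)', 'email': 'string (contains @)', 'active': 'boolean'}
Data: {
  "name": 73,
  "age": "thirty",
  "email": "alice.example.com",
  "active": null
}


Validating each field against schema:
  name: FAIL (73 is not a string)
  age: FAIL ("thirty" is not an integer)
  email: FAIL ("alice.example.com" does not contain @)
  active: FAIL (null is not a boolean)

Result: INVALID (4 errors: name, age, email, active)

INVALID (4 errors: name, age, email, active)


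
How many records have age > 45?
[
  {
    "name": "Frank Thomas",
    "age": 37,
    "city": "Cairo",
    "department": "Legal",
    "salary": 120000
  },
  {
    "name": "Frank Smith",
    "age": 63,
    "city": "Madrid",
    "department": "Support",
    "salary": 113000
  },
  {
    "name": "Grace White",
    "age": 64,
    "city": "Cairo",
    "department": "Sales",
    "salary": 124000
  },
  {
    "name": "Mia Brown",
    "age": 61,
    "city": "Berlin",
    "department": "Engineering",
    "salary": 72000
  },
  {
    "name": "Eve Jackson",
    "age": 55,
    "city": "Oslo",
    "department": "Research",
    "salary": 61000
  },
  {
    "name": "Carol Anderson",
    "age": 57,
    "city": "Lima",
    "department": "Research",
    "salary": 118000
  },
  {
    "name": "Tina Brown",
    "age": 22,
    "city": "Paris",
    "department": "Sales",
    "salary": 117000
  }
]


Data: 7 records
Condition: age > 45

Checking each record:
  Frank Thomas: 37
  Frank Smith: 63 MATCH
  Grace White: 64 MATCH
  Mia Brown: 61 MATCH
  Eve Jackson: 55 MATCH
  Carol Anderson: 57 MATCH
  Tina Brown: 22

Count: 5

5


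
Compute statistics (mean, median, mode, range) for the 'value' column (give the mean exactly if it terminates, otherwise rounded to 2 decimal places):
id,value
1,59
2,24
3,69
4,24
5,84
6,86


Data: [59, 24, 69, 24, 84, 86]
Count: 6
Sum: 346
Mean: 346/6 ≈ 57.67 (rounded to 2 decimal places)
Sorted: [24, 24, 59, 69, 84, 86]
Median: 64.0
Mode: 24 (2 times)
Range: 86 - 24 = 62
Min: 24, Max: 86

mean≈57.67, median=64.0, mode=24, range=62


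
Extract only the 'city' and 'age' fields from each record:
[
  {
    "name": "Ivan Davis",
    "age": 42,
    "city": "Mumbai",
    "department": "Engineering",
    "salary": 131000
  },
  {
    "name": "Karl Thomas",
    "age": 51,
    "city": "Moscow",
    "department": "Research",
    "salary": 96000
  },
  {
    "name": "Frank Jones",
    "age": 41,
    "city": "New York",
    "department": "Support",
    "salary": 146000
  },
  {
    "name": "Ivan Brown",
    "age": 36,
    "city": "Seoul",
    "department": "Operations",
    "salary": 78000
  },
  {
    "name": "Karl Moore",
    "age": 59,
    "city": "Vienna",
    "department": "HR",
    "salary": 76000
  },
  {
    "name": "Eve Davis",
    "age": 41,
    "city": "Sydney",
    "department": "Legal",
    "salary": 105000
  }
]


Original: 6 records with fields: name, age, city, department, salary
Keep: ['city', 'age']
Drop: ['name', 'department', 'salary']
Result: 6 records, 2 fields each

[
  {
    "city": "Mumbai",
    "age": 42
  },
  {
    "city": "Moscow",
    "age": 51
  },
  {
    "city": "New York",
    "age": 41
  },
  {
    "city": "Seoul",
    "age": 36
  },
  {
    "city": "Vienna",
    "age": 59
  },
  {
    "city": "Sydney",
    "age": 41
  }
]


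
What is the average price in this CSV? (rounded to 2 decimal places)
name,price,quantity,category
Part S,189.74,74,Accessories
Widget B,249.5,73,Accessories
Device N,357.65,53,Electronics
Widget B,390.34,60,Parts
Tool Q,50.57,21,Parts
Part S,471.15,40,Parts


Computing average price:
Values: [189.74, 249.5, 357.65, 390.34, 50.57, 471.15]
Sum = 1708.95
Count = 6
Average = 1708.95/6 = 284.825 exactly -> 284.83 (rounded half-up to 2 decimal places)

284.83


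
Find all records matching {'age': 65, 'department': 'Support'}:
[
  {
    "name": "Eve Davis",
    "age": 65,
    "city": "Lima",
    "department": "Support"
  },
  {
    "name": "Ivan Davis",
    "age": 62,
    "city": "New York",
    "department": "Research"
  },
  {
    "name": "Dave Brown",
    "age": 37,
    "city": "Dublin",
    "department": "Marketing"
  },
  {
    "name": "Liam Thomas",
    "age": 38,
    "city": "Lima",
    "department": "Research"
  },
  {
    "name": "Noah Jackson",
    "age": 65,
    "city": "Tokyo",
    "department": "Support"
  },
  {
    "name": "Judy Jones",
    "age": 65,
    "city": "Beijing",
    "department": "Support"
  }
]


Search criteria: {'age': 65, 'department': 'Support'}

Checking 6 records:
  Eve Davis: {age: 65, department: Support} <-- MATCH
  Ivan Davis: {age: 62, department: Research}
  Dave Brown: {age: 37, department: Marketing}
  Liam Thomas: {age: 38, department: Research}
  Noah Jackson: {age: 65, department: Support} <-- MATCH
  Judy Jones: {age: 65, department: Support} <-- MATCH

Matches: ["Eve Davis", "Noah Jackson", "Judy Jones"]

["Eve Davis", "Noah Jackson", "Judy Jones"]


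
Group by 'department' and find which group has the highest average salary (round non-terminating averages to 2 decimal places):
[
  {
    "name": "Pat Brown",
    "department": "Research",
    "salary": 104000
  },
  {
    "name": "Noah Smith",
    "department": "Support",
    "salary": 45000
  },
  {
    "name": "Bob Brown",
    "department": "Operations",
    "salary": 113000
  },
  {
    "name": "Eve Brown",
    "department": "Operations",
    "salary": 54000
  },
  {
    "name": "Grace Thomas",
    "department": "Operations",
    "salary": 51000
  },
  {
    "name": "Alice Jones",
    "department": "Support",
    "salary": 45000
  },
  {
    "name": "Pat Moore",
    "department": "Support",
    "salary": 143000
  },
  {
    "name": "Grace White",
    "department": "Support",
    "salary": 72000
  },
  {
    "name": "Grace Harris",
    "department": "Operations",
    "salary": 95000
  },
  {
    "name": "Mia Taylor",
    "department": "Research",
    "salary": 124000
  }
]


Group by: department

Groups:
  Operations: 4 people, avg salary = 313000/4 = $78250
  Research: 2 people, avg salary = 228000/2 = $114000
  Support: 4 people, avg salary = 305000/4 = $76250

Highest average salary: Research ($114000)

Research ($114000)


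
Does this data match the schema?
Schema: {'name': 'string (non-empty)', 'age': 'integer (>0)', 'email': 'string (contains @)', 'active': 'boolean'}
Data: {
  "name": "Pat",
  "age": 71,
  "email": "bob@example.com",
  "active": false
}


Validating each field against schema:
  name: OK (non-empty string)
  age: OK (positive integer)
  email: OK (string with @)
  active: OK (boolean)

Result: VALID

VALID


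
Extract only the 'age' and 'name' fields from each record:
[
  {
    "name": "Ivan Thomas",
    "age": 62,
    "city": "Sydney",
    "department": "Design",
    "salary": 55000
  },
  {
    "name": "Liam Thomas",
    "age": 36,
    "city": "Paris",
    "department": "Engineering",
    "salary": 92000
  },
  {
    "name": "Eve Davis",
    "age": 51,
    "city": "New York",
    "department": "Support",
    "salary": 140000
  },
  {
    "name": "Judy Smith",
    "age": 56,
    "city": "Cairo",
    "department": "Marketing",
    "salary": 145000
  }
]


Original: 4 records with fields: name, age, city, department, salary
Keep: ['age', 'name']
Drop: ['city', 'department', 'salary']
Result: 4 records, 2 fields each

[
  {
    "age": 62,
    "name": "Ivan Thomas"
  },
  {
    "age": 36,
    "name": "Liam Thomas"
  },
  {
    "age": 51,
    "name": "Eve Davis"
  },
  {
    "age": 56,
    "name": "Judy Smith"
  }
]


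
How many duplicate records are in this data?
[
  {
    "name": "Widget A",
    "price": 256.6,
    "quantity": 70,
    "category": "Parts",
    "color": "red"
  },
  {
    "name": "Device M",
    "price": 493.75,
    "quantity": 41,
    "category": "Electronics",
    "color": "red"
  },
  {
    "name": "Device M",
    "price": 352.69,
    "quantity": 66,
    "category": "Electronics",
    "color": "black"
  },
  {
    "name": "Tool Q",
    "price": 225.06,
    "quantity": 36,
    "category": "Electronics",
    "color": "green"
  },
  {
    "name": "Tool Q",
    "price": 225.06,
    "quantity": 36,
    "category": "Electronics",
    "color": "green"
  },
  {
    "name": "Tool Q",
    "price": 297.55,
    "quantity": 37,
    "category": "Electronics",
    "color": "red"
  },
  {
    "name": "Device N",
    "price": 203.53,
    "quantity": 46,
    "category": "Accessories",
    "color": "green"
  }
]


Checking 7 records for duplicates:

  Row 1: Widget A ($256.6, qty 70)
  Row 2: Device M ($493.75, qty 41)
  Row 3: Device M ($352.69, qty 66)
  Row 4: Tool Q ($225.06, qty 36)
  Row 5: Tool Q ($225.06, qty 36) <-- DUPLICATE
  Row 6: Tool Q ($297.55, qty 37)
  Row 7: Device N ($203.53, qty 46)

Duplicates found: 1
Unique records: 6

1 duplicates, 6 unique


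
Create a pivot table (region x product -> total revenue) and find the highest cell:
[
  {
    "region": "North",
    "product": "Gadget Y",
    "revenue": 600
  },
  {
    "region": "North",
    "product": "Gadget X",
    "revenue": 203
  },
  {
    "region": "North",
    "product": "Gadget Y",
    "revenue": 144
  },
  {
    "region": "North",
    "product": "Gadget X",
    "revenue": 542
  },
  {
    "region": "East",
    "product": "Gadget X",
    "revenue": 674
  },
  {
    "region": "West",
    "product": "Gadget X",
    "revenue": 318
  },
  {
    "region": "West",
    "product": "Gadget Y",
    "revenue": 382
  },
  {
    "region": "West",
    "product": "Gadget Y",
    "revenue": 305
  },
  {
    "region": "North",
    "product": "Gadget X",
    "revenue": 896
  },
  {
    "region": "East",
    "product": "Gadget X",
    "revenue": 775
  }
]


Pivot: region (rows) x product (columns) -> total revenue

     Gadget X      Gadget Y    
East          1449             0  
North         1641           744  
West           318           687  

Highest: North / Gadget X = $1641

North / Gadget X = $1641


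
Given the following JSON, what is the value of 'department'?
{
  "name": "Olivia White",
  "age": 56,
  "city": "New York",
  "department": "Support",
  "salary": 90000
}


Looking up field 'department'
Value: Support

Support


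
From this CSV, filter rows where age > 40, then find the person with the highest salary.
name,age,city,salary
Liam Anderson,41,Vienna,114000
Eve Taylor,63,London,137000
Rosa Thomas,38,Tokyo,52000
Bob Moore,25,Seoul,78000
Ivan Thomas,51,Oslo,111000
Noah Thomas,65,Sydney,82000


Filter: age > 40
Sort by: salary (descending)

Filtered records (4):
  Eve Taylor, age 63, salary $137000
  Liam Anderson, age 41, salary $114000
  Ivan Thomas, age 51, salary $111000
  Noah Thomas, age 65, salary $82000

Highest salary: Eve Taylor ($137000)

Eve Taylor


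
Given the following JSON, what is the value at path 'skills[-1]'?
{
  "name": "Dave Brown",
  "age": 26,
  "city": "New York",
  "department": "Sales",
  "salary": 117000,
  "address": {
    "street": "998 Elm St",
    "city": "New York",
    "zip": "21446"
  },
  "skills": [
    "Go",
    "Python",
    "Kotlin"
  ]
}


Query: skills[-1]
Path: skills -> last element
Value: Kotlin

Kotlin


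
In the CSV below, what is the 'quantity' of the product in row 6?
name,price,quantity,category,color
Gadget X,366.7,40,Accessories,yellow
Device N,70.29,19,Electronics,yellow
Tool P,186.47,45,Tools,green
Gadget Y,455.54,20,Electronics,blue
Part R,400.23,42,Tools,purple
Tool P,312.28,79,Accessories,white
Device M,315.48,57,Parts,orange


Query: Row 6 ('Tool P'), column 'quantity'
Value: 79

79


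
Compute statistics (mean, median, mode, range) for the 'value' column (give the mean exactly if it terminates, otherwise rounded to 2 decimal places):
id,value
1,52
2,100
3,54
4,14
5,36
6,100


Data: [52, 100, 54, 14, 36, 100]
Count: 6
Sum: 356
Mean: 356/6 ≈ 59.33 (rounded to 2 decimal places)
Sorted: [14, 36, 52, 54, 100, 100]
Median: 53.0
Mode: 100 (2 times)
Range: 100 - 14 = 86
Min: 14, Max: 100

mean≈59.33, median=53.0, mode=100, range=86


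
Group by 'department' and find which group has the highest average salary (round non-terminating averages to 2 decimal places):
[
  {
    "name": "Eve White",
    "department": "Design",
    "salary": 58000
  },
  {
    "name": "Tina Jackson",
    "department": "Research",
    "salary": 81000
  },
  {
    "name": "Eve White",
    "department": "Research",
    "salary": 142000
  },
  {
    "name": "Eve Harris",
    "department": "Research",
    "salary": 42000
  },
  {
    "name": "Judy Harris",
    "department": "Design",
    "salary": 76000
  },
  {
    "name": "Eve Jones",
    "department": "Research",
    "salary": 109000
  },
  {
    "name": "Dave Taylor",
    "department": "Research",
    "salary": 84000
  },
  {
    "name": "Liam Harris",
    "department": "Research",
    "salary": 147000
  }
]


Group by: department

Groups:
  Design: 2 people, avg salary = 134000/2 = $67000
  Research: 6 people, avg salary = 605000/6 ≈ $100833.33

Highest average salary: Research (≈$100833.33)

Research (≈$100833.33)


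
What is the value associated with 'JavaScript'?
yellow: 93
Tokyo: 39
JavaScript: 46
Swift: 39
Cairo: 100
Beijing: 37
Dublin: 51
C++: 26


Looking up key 'JavaScript'
Value: 46

46


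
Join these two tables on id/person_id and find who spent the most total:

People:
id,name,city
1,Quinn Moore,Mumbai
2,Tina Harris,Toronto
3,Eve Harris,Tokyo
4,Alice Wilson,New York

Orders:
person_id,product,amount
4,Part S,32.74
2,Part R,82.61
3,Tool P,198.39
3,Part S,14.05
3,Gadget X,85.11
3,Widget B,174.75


Join on: people.id = orders.person_id

Joined rows:
  Alice Wilson (New York) bought Part S for $32.74
  Tina Harris (Toronto) bought Part R for $82.61
  Eve Harris (Tokyo) bought Tool P for $198.39
  Eve Harris (Tokyo) bought Part S for $14.05
  Eve Harris (Tokyo) bought Gadget X for $85.11
  Eve Harris (Tokyo) bought Widget B for $174.75

Total per person:
  Eve Harris: $472.30
  Tina Harris: $82.61
  Alice Wilson: $32.74

Top spender: Eve Harris ($472.30)

Eve Harris ($472.30)


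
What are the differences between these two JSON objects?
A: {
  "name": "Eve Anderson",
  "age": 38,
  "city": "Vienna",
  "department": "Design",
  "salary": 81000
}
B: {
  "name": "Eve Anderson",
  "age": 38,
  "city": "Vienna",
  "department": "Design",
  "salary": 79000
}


Comparing each field (in key order):
  name: same
  age: same
  city: same
  department: same
  salary: DIFFERENT
Differences:
  salary: 81000 -> 79000

1 field(s) changed

1 change: salary


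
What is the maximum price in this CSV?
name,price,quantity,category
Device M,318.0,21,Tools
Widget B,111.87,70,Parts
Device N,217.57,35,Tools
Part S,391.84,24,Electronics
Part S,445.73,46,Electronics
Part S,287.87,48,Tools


Computing maximum price:
Values: [318.0, 111.87, 217.57, 391.84, 445.73, 287.87]
Max = 445.73

445.73


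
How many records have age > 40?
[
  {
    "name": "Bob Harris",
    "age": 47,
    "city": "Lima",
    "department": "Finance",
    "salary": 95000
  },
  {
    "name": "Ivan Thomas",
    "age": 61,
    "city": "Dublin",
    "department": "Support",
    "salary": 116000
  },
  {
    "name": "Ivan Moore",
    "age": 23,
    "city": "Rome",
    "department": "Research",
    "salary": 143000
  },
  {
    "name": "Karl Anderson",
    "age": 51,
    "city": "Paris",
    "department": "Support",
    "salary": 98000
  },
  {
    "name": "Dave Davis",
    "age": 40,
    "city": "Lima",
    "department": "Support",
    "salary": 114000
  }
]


Data: 5 records
Condition: age > 40

Checking each record:
  Bob Harris: 47 MATCH
  Ivan Thomas: 61 MATCH
  Ivan Moore: 23
  Karl Anderson: 51 MATCH
  Dave Davis: 40

Count: 3

3


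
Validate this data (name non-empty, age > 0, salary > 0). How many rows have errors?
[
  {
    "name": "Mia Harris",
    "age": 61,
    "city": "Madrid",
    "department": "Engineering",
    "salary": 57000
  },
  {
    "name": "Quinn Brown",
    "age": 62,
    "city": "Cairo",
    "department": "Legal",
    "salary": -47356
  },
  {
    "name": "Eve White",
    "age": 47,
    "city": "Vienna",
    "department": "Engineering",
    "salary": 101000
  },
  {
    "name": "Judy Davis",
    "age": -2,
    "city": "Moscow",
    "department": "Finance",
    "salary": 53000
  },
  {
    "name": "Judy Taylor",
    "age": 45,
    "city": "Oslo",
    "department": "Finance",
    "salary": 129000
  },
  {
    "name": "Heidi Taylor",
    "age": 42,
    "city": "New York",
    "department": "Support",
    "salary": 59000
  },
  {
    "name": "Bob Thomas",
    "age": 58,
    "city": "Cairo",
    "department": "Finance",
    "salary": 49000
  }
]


Validating 7 records:
Rules: name non-empty, age > 0, salary > 0

  Row 1 (Mia Harris): OK
  Row 2 (Quinn Brown): negative salary: -47356
  Row 3 (Eve White): OK
  Row 4 (Judy Davis): negative age: -2
  Row 5 (Judy Taylor): OK
  Row 6 (Heidi Taylor): OK
  Row 7 (Bob Thomas): OK

Total errors: 2

2 errors


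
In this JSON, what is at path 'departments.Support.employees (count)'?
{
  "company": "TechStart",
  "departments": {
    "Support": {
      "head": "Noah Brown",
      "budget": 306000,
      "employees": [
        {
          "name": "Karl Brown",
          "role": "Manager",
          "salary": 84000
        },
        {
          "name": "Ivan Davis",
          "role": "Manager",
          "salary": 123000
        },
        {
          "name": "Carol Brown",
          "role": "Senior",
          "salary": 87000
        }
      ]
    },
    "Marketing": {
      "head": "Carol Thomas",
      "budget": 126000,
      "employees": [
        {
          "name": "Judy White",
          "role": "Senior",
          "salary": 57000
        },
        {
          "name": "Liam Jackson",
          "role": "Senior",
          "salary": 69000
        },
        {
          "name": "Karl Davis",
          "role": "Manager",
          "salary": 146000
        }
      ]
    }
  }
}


Path: departments.Support.employees (count)

Navigate:
  -> departments
  -> Support
  -> employees (array, length 3)

3


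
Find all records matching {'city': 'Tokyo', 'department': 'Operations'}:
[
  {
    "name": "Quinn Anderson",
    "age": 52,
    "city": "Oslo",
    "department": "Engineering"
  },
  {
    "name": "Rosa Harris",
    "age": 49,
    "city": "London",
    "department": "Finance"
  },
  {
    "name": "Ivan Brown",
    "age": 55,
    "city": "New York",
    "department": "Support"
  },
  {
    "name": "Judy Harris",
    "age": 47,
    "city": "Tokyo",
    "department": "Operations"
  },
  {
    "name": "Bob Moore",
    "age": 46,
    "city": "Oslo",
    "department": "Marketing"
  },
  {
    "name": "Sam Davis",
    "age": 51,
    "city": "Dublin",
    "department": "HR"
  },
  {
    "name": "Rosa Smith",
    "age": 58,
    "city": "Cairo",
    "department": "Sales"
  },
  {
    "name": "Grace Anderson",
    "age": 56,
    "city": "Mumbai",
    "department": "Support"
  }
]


Search criteria: {'city': 'Tokyo', 'department': 'Operations'}

Checking 8 records:
  Quinn Anderson: {city: Oslo, department: Engineering}
  Rosa Harris: {city: London, department: Finance}
  Ivan Brown: {city: New York, department: Support}
  Judy Harris: {city: Tokyo, department: Operations} <-- MATCH
  Bob Moore: {city: Oslo, department: Marketing}
  Sam Davis: {city: Dublin, department: HR}
  Rosa Smith: {city: Cairo, department: Sales}
  Grace Anderson: {city: Mumbai, department: Support}

Matches: ["Judy Harris"]

["Judy Harris"]


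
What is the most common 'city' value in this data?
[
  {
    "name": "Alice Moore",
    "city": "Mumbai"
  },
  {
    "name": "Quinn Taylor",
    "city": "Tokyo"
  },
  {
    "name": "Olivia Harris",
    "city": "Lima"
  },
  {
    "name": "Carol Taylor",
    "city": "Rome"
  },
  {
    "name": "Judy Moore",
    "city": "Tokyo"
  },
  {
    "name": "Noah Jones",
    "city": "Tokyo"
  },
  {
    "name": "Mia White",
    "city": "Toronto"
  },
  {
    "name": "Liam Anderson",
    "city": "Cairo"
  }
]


Counting 'city' values across 8 records:

  Tokyo: 3 ###
  Mumbai: 1 #
  Lima: 1 #
  Rome: 1 #
  Toronto: 1 #
  Cairo: 1 #

Most common: Tokyo (3 times)

Tokyo (3 times)


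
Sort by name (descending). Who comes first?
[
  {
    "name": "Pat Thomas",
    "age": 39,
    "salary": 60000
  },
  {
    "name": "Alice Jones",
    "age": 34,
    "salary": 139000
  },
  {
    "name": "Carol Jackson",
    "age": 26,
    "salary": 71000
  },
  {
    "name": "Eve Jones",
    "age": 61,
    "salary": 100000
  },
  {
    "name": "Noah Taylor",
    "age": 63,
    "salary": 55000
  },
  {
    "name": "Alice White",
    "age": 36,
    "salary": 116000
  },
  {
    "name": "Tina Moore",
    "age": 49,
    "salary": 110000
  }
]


Sort by: name (descending)

Sorted order:
  1. Tina Moore (name = Tina Moore)
  2. Pat Thomas (name = Pat Thomas)
  3. Noah Taylor (name = Noah Taylor)
  4. Eve Jones (name = Eve Jones)
  5. Carol Jackson (name = Carol Jackson)
  6. Alice White (name = Alice White)
  7. Alice Jones (name = Alice Jones)

First: Tina Moore

Tina Moore
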